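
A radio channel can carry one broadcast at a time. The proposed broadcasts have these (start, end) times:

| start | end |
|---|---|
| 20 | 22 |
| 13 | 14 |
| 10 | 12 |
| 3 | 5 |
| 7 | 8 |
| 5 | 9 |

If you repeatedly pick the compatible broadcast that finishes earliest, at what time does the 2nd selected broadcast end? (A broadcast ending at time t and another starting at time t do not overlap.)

8

Sorted by end: (3,5)  (7,8)  (5,9)  (10,12)  (13,14)  (20,22)
take (3,5); take (7,8); take (10,12); take (13,14); take (20,22).
Selected: (3,5) (7,8) (10,12) (13,14) (20,22)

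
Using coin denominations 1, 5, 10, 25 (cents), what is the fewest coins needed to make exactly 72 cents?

6

72 − 2×25→22 − 2×10→2 − 2×1→0
Total coins = 2 + 2 + 2 = 6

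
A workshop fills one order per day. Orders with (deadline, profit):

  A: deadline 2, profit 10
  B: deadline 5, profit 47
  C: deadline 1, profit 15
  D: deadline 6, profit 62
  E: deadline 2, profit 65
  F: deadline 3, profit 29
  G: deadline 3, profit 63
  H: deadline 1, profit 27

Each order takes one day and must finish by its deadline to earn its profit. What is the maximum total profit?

Sort by profit descending; place each in the latest free slot ≤ its deadline.
Profit order: E=65 G=63 D=62 B=47 F=29 H=27 C=15 A=10
Assign: E→slot 2, G→slot 3, D→slot 6, B→slot 5, F→slot 1, H skipped, C skipped, A skipped.
Slots: [1:F] [2:E] [3:G] [5:B] [6:D]
Profit = 29 + 65 + 63 + 47 + 62 = 266

266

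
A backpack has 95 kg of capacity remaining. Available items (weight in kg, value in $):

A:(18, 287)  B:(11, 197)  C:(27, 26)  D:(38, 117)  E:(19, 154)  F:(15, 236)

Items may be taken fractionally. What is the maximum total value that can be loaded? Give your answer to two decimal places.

Order: B (197/11=17.91) > A (287/18=15.94) > F (236/15=15.73) > E (154/19=8.11) > D (117/38=3.08) > C (26/27=0.96)
Fill: take B (11 @ 197) → take A (18 @ 287) → take F (15 @ 236) → take E (19 @ 154) → take 32/38 of D → 98.53; 95/95 used.
Total value = 972.53

972.53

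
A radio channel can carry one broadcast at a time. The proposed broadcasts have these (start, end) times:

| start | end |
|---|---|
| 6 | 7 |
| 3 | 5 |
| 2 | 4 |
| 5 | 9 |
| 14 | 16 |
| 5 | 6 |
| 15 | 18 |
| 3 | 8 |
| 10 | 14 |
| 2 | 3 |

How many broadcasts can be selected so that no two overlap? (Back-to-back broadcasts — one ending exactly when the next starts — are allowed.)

6

By end time: (2,3), (2,4), (3,5), (5,6), (6,7), (3,8), (5,9), (10,14), (14,16), (15,18).
Pick (2,3); next start ≥ 3 → (3,5); next start ≥ 5 → (5,6); next start ≥ 6 → (6,7); next start ≥ 7 → (10,14); next start ≥ 14 → (14,16).
Selected 6 broadcasts.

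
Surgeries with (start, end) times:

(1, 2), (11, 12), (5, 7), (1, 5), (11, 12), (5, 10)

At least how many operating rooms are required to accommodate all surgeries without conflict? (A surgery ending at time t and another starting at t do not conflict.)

2

The answer is the maximum number of intervals overlapping at any instant.
starts: [1, 1, 5, 5, 11, 11]
ends:   [2, 5, 7, 10, 12, 12]
s1→1 s1→2  — peak 2.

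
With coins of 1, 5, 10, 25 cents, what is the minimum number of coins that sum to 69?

69 = 2×25 + 1×10 + 1×5 + 4×1
Total coins = 2 + 1 + 1 + 4 = 8

8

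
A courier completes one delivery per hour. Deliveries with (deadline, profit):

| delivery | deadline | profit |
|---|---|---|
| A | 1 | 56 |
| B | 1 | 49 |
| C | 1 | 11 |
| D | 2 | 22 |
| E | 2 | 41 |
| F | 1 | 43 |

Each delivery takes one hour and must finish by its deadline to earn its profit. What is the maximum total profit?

97

By profit: A(d1,56), B(d1,49), F(d1,43), E(d2,41), D(d2,22), C(d1,11)
A→slot 1; B skipped; F skipped; E→slot 2; D skipped; C skipped.
Profit = 56 + 41 = 97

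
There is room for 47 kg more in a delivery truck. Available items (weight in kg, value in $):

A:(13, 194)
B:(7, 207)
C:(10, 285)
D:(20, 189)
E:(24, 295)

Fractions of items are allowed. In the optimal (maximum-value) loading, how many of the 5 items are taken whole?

3

Greedy by value/weight ratio, highest first.
Ratios (sorted): B 29.57, C 28.50, A 14.92, E 12.29, D 9.45
take B (7 @ 207); take C (10 @ 285); take A (13 @ 194); take 17/24 of E → 208.96. Capacity used 47/47.
3 item(s) taken whole; one partial (take 17/24 of E).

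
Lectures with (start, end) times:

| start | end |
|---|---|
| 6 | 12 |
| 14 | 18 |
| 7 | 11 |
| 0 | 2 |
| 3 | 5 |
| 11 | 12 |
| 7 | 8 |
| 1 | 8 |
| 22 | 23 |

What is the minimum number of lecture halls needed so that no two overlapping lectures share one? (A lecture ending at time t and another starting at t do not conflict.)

The answer is the maximum number of intervals overlapping at any instant.
starts: [0, 1, 3, 6, 7, 7, 11, 14, 22]
ends:   [2, 5, 8, 8, 11, 12, 12, 18, 23]
s0→1 s1→2 e2→1 s3→2 e5→1 s6→2 s7→3 s7→4  — peak 4.

4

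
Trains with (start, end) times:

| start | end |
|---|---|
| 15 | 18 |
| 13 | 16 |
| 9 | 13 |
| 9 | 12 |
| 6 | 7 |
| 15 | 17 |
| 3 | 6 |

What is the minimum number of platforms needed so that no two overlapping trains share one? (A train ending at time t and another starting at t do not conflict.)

The answer is the maximum number of intervals overlapping at any instant.
starts: [3, 6, 9, 9, 13, 15, 15]
ends:   [6, 7, 12, 13, 16, 17, 18]
s3→1 e6→0 s6→1 e7→0 s9→1 s9→2 e12→1 e13→0 s13→1 s15→2 s15→3  — peak 3.

3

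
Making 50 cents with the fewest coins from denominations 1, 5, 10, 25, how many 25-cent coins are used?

2

50 = 2×25
Count of 25: 2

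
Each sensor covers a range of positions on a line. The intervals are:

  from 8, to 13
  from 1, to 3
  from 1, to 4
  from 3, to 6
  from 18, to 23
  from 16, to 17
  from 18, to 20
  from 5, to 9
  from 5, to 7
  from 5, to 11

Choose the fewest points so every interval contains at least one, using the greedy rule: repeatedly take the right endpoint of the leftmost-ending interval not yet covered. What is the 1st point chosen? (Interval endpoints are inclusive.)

By right end: [1,3]  [1,4]  [3,6]  [5,7]  [5,9]  [5,11]  [8,13]  [16,17]  [18,20]  [18,23]
[1,3] uncovered → point at 3; [5,7] uncovered → point at 7; [8,13] uncovered → point at 13; [16,17] uncovered → point at 17; [18,20] uncovered → point at 20.
Points: 3, 7, 13, 17, 20 (5 total).

3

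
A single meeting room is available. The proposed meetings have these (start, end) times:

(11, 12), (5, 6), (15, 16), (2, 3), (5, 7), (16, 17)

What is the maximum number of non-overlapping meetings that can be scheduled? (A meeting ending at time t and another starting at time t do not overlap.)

Greedy by earliest finish: after sorting by end time, pick each interval compatible with the last pick.
Sorted by end: (2,3)  (5,6)  (5,7)  (11,12)  (15,16)  (16,17)
take (2,3); take (5,6); take (11,12); take (15,16); take (16,17).
Selected 5 meetings.

5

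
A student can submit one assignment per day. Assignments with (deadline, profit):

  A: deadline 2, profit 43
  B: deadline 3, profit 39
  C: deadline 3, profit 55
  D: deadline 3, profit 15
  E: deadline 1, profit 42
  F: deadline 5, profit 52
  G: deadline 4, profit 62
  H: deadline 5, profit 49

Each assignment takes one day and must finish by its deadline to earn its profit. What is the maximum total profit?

Profit order: G=62 C=55 F=52 H=49 A=43 E=42 B=39 D=15
Assign: G→slot 4, C→slot 3, F→slot 5, H→slot 2, A→slot 1, E skipped, B skipped, D skipped.
Slots: [1:A] [2:H] [3:C] [4:G] [5:F]
Profit = 43 + 49 + 55 + 62 + 52 = 261

261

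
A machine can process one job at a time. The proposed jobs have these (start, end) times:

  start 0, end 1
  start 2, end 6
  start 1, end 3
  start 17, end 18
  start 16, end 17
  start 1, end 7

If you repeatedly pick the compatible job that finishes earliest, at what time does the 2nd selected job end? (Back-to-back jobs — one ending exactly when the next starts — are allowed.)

3

Sort by end time and greedily take each interval whose start is ≥ the last chosen end.
By end time: (0,1), (1,3), (2,6), (1,7), (16,17), (17,18).
Pick (0,1); next start ≥ 1 → (1,3); next start ≥ 3 → (16,17); next start ≥ 17 → (17,18).
Selected: (0,1) (1,3) (16,17) (17,18)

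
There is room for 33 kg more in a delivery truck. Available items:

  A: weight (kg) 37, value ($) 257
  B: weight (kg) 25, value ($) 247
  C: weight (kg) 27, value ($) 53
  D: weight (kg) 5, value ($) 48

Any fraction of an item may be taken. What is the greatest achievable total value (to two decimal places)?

Sort by value per unit weight and fill in that order.
Ratios (sorted): B 9.88, D 9.60, A 6.95, C 1.96
take B (25 @ 247); take D (5 @ 48); take 3/37 of A → 20.84. Capacity used 33/33.
Total value = 315.84

315.84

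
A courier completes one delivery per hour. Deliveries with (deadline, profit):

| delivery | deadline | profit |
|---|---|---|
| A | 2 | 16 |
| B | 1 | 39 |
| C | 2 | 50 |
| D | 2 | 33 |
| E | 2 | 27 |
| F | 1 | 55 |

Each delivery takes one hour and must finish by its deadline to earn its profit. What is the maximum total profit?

105

Take jobs in profit order; each goes to the latest open slot no later than its deadline.
By profit: F(d1,55), C(d2,50), B(d1,39), D(d2,33), E(d2,27), A(d2,16)
F→slot 1; C→slot 2; B skipped; D skipped; E skipped; A skipped.
Profit = 55 + 50 = 105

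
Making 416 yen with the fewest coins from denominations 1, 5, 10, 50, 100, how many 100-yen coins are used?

4

Greedy: take as many of the largest coin as possible, then repeat with the remainder.
416 − 4×100→16 − 1×10→6 − 1×5→1 − 1×1→0
Count of 100: 4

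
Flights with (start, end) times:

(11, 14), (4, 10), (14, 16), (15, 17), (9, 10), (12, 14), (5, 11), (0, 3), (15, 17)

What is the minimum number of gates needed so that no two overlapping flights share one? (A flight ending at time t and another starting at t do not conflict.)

3

The answer is the maximum number of intervals overlapping at any instant.
starts: [0, 4, 5, 9, 11, 12, 14, 15, 15]
ends:   [3, 10, 10, 11, 14, 14, 16, 17, 17]
s0→1 e3→0 s4→1 s5→2 s9→3  — peak 3.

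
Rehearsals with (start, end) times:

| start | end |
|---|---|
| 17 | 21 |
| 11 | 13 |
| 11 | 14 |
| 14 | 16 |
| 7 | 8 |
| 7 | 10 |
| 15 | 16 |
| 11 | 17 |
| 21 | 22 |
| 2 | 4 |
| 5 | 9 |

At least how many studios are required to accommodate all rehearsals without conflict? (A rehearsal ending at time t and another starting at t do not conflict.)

starts: [2, 5, 7, 7, 11, 11, 11, 14, 15, 17, 21]
ends:   [4, 8, 9, 10, 13, 14, 16, 16, 17, 21, 22]
s2→1 e4→0 s5→1 s7→2 s7→3  — peak 3.

3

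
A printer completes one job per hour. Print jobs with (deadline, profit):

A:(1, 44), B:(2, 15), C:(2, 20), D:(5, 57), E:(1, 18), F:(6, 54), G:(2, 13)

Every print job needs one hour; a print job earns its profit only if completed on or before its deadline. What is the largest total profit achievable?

175

By profit: D(d5,57), F(d6,54), A(d1,44), C(d2,20), E(d1,18), B(d2,15), G(d2,13)
D→slot 5; F→slot 6; A→slot 1; C→slot 2; E skipped; B skipped; G skipped.
Profit = 44 + 20 + 57 + 54 = 175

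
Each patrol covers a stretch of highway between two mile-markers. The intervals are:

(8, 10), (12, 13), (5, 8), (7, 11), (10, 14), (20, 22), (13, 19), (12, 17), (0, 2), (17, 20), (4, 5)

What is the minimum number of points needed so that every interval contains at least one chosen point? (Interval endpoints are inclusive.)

Sort by right endpoint; whenever an interval is uncovered, place a point at its right end.
Sorted: [0,2] [4,5] [5,8] [8,10] [7,11] [12,13] [10,14] [12,17] [13,19] [17,20] [20,22]
{[0,2]} hit by 2; {[4,5],[5,8]} hit by 5; {[8,10],[7,11]} hit by 10; {[12,13],[10,14],[12,17],[13,19]} hit by 13; {[17,20],[20,22]} hit by 20.
Points: 2, 5, 10, 13, 20 (5 total).

5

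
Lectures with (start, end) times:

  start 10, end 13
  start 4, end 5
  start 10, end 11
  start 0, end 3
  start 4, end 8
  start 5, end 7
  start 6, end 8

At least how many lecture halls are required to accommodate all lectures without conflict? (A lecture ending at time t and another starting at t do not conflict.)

starts: [0, 4, 4, 5, 6, 10, 10]
ends:   [3, 5, 7, 8, 8, 11, 13]
s0→1 e3→0 s4→1 s4→2 e5→1 s5→2 s6→3  — peak 3.

3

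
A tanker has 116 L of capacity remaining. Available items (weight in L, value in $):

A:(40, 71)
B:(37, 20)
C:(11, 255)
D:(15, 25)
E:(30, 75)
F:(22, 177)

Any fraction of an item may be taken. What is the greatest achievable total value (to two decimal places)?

Ratios (sorted): C 23.18, F 8.05, E 2.50, A 1.77, D 1.67, B 0.54
take C (11 @ 255); take F (22 @ 177); take E (30 @ 75); take A (40 @ 71); take 13/15 of D → 21.67. Capacity used 116/116.
Total value = 599.67

599.67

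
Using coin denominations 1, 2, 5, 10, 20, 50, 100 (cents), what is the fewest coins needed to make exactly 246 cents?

246 − 2×100→46 − 2×20→6 − 1×5→1 − 1×1→0
Total coins = 2 + 2 + 1 + 1 = 6

6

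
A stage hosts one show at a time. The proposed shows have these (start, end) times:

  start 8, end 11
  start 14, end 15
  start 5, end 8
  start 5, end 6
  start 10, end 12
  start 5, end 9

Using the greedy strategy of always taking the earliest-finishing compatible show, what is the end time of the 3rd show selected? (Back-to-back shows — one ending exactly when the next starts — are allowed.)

By end time: (5,6), (5,8), (5,9), (8,11), (10,12), (14,15).
Pick (5,6); next start ≥ 6 → (8,11); next start ≥ 11 → (14,15).
Selected: (5,6) (8,11) (14,15)

15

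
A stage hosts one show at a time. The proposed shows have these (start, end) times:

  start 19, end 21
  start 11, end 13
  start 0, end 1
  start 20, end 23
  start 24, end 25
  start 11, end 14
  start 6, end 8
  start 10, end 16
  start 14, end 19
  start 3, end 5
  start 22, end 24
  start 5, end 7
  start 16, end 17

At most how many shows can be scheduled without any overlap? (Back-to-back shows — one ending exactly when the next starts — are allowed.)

8

Order by finish time; keep every interval that doesn't clash with the previous kept one.
By end time: (0,1), (3,5), (5,7), (6,8), (11,13), (11,14), (10,16), (16,17), (14,19), (19,21), (20,23), (22,24), (24,25).
Pick (0,1); next start ≥ 1 → (3,5); next start ≥ 5 → (5,7); next start ≥ 7 → (11,13); next start ≥ 13 → (16,17); next start ≥ 17 → (19,21); next start ≥ 21 → (22,24); next start ≥ 24 → (24,25).
Selected 8 shows.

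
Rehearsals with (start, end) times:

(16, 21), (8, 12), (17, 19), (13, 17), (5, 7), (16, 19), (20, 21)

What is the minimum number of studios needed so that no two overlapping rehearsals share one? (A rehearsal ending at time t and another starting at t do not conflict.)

Events (time:±→running): 5:+→1 7:-→0 8:+→1 12:-→0 13:+→1 16:+→2 16:+→3 … peak 3.

3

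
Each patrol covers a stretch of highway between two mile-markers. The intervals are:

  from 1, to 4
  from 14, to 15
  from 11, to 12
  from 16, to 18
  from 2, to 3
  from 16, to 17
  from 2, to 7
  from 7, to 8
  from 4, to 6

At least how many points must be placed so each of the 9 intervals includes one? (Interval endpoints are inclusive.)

By right end: [2,3]  [1,4]  [4,6]  [2,7]  [7,8]  [11,12]  [14,15]  [16,17]  [16,18]
[2,3] uncovered → point at 3; [4,6] uncovered → point at 6; [7,8] uncovered → point at 8; [11,12] uncovered → point at 12; [14,15] uncovered → point at 15; [16,17] uncovered → point at 17.
Points: 3, 6, 8, 12, 15, 17 (6 total).

6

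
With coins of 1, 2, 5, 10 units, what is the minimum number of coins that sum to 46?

46 − 4×10→6 − 1×5→1 − 1×1→0
Total coins = 4 + 1 + 1 = 6

6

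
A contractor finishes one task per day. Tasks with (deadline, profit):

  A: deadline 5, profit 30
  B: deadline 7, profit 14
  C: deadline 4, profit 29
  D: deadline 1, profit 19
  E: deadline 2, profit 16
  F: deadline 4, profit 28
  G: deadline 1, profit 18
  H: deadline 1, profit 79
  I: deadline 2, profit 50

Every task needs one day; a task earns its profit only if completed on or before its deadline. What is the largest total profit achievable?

Take jobs in profit order; each goes to the latest open slot no later than its deadline.
Profit order: H=79 I=50 A=30 C=29 F=28 D=19 G=18 E=16 B=14
Assign: H→slot 1, I→slot 2, A→slot 5, C→slot 4, F→slot 3, D skipped, G skipped, E skipped, B→slot 7.
Slots: [1:H] [2:I] [3:F] [4:C] [5:A] [7:B]
Profit = 79 + 50 + 28 + 29 + 30 + 14 = 230

230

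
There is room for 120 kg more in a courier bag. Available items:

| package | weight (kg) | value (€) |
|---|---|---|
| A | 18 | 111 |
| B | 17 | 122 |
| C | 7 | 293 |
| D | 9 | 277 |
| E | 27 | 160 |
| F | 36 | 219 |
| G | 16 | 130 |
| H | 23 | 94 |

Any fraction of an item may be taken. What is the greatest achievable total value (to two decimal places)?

Sort by value per unit weight and fill in that order.
Ratios (sorted): C 41.86, D 30.78, G 8.12, B 7.18, A 6.17, F 6.08, E 5.93, H 4.09
take C (7 @ 293); take D (9 @ 277); take G (16 @ 130); take B (17 @ 122); take A (18 @ 111); take F (36 @ 219); take 17/27 of E → 100.74. Capacity used 120/120.
Total value = 1252.74

1252.74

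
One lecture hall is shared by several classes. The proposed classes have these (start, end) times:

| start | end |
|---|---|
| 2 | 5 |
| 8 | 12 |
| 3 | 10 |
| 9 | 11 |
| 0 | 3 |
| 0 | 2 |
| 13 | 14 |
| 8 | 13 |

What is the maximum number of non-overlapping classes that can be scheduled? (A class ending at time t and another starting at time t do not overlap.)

4

Sort by end time and greedily take each interval whose start is ≥ the last chosen end.
By end time: (0,2), (0,3), (2,5), (3,10), (9,11), (8,12), (8,13), (13,14).
Pick (0,2); next start ≥ 2 → (2,5); next start ≥ 5 → (9,11); next start ≥ 11 → (13,14).
Selected 4 classes.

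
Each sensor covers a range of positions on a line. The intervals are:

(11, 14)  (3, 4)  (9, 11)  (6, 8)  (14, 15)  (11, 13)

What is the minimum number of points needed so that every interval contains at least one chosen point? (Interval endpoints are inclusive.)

4

Process intervals by earliest right end; each time one isn't hit yet, stab at its right endpoint.
Sorted: [3,4] [6,8] [9,11] [11,13] [11,14] [14,15]
{[3,4]} hit by 4; {[6,8]} hit by 8; {[9,11],[11,13],[11,14]} hit by 11; {[14,15]} hit by 15.
Points: 4, 8, 11, 15 (4 total).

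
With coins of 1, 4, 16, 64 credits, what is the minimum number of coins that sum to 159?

Greedy: take as many of the largest coin as possible, then repeat with the remainder.
159 − 2×64→31 − 1×16→15 − 3×4→3 − 3×1→0
Total coins = 2 + 1 + 3 + 3 = 9

9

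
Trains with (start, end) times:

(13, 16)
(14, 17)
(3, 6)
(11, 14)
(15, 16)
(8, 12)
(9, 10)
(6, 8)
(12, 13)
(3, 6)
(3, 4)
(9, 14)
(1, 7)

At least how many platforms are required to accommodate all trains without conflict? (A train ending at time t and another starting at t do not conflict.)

4

Count concurrent intervals with a sweep; the peak is the room count.
Events (time:±→running): 1:+→1 3:+→2 3:+→3 3:+→4 … peak 4.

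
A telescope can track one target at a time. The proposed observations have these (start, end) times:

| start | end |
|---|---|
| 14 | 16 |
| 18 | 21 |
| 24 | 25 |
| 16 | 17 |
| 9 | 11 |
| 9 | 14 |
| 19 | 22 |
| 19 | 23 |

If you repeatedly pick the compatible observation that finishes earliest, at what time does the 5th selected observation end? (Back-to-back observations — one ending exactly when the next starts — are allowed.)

25

Sorted by end: (9,11)  (9,14)  (14,16)  (16,17)  (18,21)  (19,22)  (19,23)  (24,25)
take (9,11); take (14,16); take (16,17); take (18,21); take (24,25).
Selected: (9,11) (14,16) (16,17) (18,21) (24,25)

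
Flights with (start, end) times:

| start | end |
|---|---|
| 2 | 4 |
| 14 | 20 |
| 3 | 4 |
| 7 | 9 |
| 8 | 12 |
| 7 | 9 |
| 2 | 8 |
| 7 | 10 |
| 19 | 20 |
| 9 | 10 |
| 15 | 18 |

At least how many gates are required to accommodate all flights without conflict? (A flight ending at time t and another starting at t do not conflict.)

Events (time:±→running): 2:+→1 2:+→2 3:+→3 4:-→2 4:-→1 7:+→2 7:+→3 7:+→4 … peak 4.

4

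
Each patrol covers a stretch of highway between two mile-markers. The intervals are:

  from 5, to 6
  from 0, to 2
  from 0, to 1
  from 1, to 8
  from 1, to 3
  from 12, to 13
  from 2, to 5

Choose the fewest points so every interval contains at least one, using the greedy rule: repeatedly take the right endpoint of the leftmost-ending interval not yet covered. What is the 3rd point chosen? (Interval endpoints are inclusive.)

Sorted: [0,1] [0,2] [1,3] [2,5] [5,6] [1,8] [12,13]
{[0,1],[0,2],[1,3]} hit by 1; {[2,5],[5,6],[1,8]} hit by 5; {[12,13]} hit by 13.
Points: 1, 5, 13 (3 total).

13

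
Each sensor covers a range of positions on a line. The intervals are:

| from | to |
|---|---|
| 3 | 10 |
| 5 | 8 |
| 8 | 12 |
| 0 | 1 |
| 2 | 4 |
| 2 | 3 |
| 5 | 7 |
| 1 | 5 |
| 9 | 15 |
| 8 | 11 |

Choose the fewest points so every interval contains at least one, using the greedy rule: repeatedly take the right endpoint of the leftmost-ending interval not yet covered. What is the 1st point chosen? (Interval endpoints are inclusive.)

Process intervals by earliest right end; each time one isn't hit yet, stab at its right endpoint.
Sorted: [0,1] [2,3] [2,4] [1,5] [5,7] [5,8] [3,10] [8,11] [8,12] [9,15]
{[0,1]} hit by 1; {[2,3],[2,4],[1,5]} hit by 3; {[5,7],[5,8],[3,10]} hit by 7; {[8,11],[8,12],[9,15]} hit by 11.
Points: 1, 3, 7, 11 (4 total).

1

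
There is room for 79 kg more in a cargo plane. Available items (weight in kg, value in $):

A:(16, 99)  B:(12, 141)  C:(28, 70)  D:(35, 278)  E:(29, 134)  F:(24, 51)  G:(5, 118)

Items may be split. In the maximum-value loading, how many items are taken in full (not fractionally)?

4

Ratios (sorted): G 23.60, B 11.75, D 7.94, A 6.19, E 4.62, C 2.50, F 2.12
take G (5 @ 118); take B (12 @ 141); take D (35 @ 278); take A (16 @ 99); take 11/29 of E → 50.83. Capacity used 79/79.
4 item(s) taken whole; one partial (take 11/29 of E).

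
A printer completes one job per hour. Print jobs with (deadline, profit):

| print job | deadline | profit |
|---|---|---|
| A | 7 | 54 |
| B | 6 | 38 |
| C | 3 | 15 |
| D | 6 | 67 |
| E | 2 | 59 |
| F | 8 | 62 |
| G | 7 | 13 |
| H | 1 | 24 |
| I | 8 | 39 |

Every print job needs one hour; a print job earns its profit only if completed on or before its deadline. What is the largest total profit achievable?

358

Take jobs in profit order; each goes to the latest open slot no later than its deadline.
Profit order: D=67 F=62 E=59 A=54 I=39 B=38 H=24 C=15 G=13
Assign: D→slot 6, F→slot 8, E→slot 2, A→slot 7, I→slot 5, B→slot 4, H→slot 1, C→slot 3, G skipped.
Slots: [1:H] [2:E] [3:C] [4:B] [5:I] [6:D] [7:A] [8:F]
Profit = 24 + 59 + 15 + 38 + 39 + 67 + 54 + 62 = 358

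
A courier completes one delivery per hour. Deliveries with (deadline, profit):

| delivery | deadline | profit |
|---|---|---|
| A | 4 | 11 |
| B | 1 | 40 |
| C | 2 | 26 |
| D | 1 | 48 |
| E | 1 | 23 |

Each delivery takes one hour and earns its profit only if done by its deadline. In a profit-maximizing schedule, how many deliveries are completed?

Profit order: D=48 B=40 C=26 E=23 A=11
Assign: D→slot 1, B skipped, C→slot 2, E skipped, A→slot 4.
Slots: [1:D] [2:C] [4:A]
3 of 5 scheduled.

3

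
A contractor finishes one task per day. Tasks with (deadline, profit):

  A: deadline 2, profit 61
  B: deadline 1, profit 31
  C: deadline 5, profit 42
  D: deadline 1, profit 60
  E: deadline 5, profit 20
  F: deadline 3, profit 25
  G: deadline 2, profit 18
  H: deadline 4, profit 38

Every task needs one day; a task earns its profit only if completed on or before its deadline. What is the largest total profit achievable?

226

Profit order: A=61 D=60 C=42 H=38 B=31 F=25 E=20 G=18
Assign: A→slot 2, D→slot 1, C→slot 5, H→slot 4, B skipped, F→slot 3, E skipped, G skipped.
Slots: [1:D] [2:A] [3:F] [4:H] [5:C]
Profit = 60 + 61 + 25 + 38 + 42 = 226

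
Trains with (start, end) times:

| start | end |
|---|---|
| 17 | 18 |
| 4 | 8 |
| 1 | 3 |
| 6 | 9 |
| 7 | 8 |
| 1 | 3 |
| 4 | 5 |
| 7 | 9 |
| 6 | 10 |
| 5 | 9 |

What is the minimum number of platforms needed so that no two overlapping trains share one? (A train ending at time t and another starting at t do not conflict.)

starts: [1, 1, 4, 4, 5, 6, 6, 7, 7, 17]
ends:   [3, 3, 5, 8, 8, 9, 9, 9, 10, 18]
s1→1 s1→2 e3→1 e3→0 s4→1 s4→2 e5→1 s5→2 s6→3 s6→4 s7→5 s7→6  — peak 6.

6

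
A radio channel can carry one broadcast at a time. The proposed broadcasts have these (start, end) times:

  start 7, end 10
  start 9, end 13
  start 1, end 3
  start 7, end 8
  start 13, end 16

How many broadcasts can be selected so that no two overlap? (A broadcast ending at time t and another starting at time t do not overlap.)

4

Order by finish time; keep every interval that doesn't clash with the previous kept one.
By end time: (1,3), (7,8), (7,10), (9,13), (13,16).
Pick (1,3); next start ≥ 3 → (7,8); next start ≥ 8 → (9,13); next start ≥ 13 → (13,16).
Selected 4 broadcasts.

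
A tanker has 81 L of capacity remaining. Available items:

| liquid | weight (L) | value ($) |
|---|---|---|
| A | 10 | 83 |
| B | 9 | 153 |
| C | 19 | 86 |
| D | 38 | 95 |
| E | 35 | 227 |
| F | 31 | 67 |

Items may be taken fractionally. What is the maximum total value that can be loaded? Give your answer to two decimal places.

569.00

Order: B (153/9=17.00) > A (83/10=8.30) > E (227/35=6.49) > C (86/19=4.53) > D (95/38=2.50) > F (67/31=2.16)
Fill: take B (9 @ 153) → take A (10 @ 83) → take E (35 @ 227) → take C (19 @ 86) → take 8/38 of D → 20.00; 81/81 used.
Total value = 569.00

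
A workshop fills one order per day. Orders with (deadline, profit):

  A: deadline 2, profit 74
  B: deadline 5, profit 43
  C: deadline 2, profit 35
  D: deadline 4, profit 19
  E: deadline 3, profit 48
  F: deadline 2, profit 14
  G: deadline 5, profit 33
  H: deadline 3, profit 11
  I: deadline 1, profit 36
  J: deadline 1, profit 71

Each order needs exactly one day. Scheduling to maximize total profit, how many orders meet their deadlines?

5

Profit order: A=74 J=71 E=48 B=43 I=36 C=35 G=33 D=19 F=14 H=11
Assign: A→slot 2, J→slot 1, E→slot 3, B→slot 5, I skipped, C skipped, G→slot 4, D skipped, F skipped, H skipped.
Slots: [1:J] [2:A] [3:E] [4:G] [5:B]
5 of 10 scheduled.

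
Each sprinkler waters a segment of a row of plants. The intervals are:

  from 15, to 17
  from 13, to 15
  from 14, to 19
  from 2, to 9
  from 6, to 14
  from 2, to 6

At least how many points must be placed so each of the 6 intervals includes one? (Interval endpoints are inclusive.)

2

Sort by right endpoint; whenever an interval is uncovered, place a point at its right end.
By right end: [2,6]  [2,9]  [6,14]  [13,15]  [15,17]  [14,19]
[2,6] uncovered → point at 6; [13,15] uncovered → point at 15.
Points: 6, 15 (2 total).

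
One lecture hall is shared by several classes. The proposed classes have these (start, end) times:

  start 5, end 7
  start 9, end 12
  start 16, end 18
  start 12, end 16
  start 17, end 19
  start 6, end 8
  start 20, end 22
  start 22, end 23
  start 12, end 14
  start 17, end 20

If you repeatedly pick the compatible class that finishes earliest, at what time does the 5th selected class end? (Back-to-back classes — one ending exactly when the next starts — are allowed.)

22

By end time: (5,7), (6,8), (9,12), (12,14), (12,16), (16,18), (17,19), (17,20), (20,22), (22,23).
Pick (5,7); next start ≥ 7 → (9,12); next start ≥ 12 → (12,14); next start ≥ 14 → (16,18); next start ≥ 18 → (20,22); next start ≥ 22 → (22,23).
Selected: (5,7) (9,12) (12,14) (16,18) (20,22) (22,23)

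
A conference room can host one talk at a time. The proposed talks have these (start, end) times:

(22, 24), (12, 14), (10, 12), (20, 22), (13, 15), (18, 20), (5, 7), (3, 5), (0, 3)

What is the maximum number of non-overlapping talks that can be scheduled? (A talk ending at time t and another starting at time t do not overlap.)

Order by finish time; keep every interval that doesn't clash with the previous kept one.
Sorted by end: (0,3)  (3,5)  (5,7)  (10,12)  (12,14)  (13,15)  (18,20)  (20,22)  (22,24)
take (0,3); take (3,5); take (5,7); take (10,12); take (12,14); take (18,20); take (20,22); take (22,24).
Selected 8 talks.

8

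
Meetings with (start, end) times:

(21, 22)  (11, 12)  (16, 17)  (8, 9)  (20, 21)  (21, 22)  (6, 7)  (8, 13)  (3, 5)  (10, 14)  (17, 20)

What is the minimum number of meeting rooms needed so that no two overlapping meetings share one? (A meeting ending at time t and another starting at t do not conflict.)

3

The answer is the maximum number of intervals overlapping at any instant.
Events (time:±→running): 3:+→1 5:-→0 6:+→1 7:-→0 8:+→1 8:+→2 9:-→1 10:+→2 11:+→3 … peak 3.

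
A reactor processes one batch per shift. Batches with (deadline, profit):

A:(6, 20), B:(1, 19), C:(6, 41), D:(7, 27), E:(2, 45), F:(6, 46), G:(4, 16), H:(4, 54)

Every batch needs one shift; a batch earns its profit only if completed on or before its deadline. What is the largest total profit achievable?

Sort by profit descending; place each in the latest free slot ≤ its deadline.
By profit: H(d4,54), F(d6,46), E(d2,45), C(d6,41), D(d7,27), A(d6,20), B(d1,19), G(d4,16)
H→slot 4; F→slot 6; E→slot 2; C→slot 5; D→slot 7; A→slot 3; B→slot 1; G skipped.
Profit = 19 + 45 + 20 + 54 + 41 + 46 + 27 = 252

252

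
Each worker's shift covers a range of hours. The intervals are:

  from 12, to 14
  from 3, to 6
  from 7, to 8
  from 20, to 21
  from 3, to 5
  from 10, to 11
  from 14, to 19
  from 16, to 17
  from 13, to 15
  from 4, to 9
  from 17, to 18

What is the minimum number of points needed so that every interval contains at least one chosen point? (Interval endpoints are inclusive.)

Sorted: [3,5] [3,6] [7,8] [4,9] [10,11] [12,14] [13,15] [16,17] [17,18] [14,19] [20,21]
{[3,5],[3,6]} hit by 5; {[7,8],[4,9]} hit by 8; {[10,11]} hit by 11; {[12,14],[13,15]} hit by 14; {[16,17],[17,18],[14,19]} hit by 17; {[20,21]} hit by 21.
Points: 5, 8, 11, 14, 17, 21 (6 total).

6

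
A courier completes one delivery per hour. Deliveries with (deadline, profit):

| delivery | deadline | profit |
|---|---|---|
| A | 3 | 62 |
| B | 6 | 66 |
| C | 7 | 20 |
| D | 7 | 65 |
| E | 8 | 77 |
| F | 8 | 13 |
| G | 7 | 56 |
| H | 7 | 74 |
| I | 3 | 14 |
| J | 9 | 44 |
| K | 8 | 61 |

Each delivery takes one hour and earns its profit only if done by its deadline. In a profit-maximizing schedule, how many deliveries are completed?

9

Profit order: E=77 H=74 B=66 D=65 A=62 K=61 G=56 J=44 C=20 I=14 F=13
Assign: E→slot 8, H→slot 7, B→slot 6, D→slot 5, A→slot 3, K→slot 4, G→slot 2, J→slot 9, C→slot 1, I skipped, F skipped.
Slots: [1:C] [2:G] [3:A] [4:K] [5:D] [6:B] [7:H] [8:E] [9:J]
9 of 11 scheduled.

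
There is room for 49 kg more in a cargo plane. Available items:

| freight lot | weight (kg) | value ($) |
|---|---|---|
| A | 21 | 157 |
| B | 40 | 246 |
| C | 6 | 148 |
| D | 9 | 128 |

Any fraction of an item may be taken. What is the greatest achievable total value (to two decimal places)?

512.95

Ratios (sorted): C 24.67, D 14.22, A 7.48, B 6.15
take C (6 @ 148); take D (9 @ 128); take A (21 @ 157); take 13/40 of B → 79.95. Capacity used 49/49.
Total value = 512.95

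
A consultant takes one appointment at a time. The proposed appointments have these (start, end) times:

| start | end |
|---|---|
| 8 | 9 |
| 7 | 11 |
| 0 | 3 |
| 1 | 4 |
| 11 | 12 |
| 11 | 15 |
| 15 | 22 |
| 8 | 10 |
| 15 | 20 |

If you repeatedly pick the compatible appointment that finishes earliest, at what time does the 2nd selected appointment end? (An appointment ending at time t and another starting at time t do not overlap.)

9

Sorted by end: (0,3)  (1,4)  (8,9)  (8,10)  (7,11)  (11,12)  (11,15)  (15,20)  (15,22)
take (0,3); take (8,9); take (11,12); skip (11,15); take (15,20); skip (15,22).
Selected: (0,3) (8,9) (11,12) (15,20)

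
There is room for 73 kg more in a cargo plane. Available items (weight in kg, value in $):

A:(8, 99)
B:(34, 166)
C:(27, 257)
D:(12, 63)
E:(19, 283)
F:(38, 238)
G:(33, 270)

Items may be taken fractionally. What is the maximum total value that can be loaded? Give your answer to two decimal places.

794.45

Ratios (sorted): E 14.89, A 12.38, C 9.52, G 8.18, F 6.26, D 5.25, B 4.88
take E (19 @ 283); take A (8 @ 99); take C (27 @ 257); take 19/33 of G → 155.45. Capacity used 73/73.
Total value = 794.45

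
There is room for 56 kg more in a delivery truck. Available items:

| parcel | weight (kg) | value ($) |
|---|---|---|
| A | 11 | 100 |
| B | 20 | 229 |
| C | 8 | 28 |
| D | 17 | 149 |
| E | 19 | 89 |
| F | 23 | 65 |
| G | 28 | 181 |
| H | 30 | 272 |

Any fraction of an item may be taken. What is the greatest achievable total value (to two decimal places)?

Sort by value per unit weight and fill in that order.
Ratios (sorted): B 11.45, A 9.09, H 9.07, D 8.76, G 6.46, E 4.68, C 3.50, F 2.83
take B (20 @ 229); take A (11 @ 100); take 25/30 of H → 226.67. Capacity used 56/56.
Total value = 555.67

555.67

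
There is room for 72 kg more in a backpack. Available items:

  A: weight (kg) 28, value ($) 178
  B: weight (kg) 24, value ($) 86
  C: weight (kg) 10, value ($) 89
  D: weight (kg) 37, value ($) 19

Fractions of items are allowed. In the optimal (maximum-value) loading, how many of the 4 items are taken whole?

Sort by value per unit weight and fill in that order.
Order: C (89/10=8.90) > A (178/28=6.36) > B (86/24=3.58) > D (19/37=0.51)
Fill: take C (10 @ 89) → take A (28 @ 178) → take B (24 @ 86) → take 10/37 of D → 5.14; 72/72 used.
3 item(s) taken whole; one partial (take 10/37 of D).

3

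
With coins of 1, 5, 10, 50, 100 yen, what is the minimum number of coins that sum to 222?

6

Greedy: take as many of the largest coin as possible, then repeat with the remainder.
222 = 2×100 + 2×10 + 2×1
Total coins = 2 + 2 + 2 = 6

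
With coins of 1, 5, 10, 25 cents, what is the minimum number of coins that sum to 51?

3

51 = 2×25 + 1×1
Total coins = 2 + 1 = 3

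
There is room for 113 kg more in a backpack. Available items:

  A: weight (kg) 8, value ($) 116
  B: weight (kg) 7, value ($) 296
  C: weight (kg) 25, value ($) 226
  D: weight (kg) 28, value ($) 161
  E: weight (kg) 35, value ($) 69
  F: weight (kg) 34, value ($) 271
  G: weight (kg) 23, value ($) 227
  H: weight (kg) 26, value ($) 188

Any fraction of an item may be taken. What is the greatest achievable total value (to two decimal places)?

1251.69

Order: B (296/7=42.29) > A (116/8=14.50) > G (227/23=9.87) > C (226/25=9.04) > F (271/34=7.97) > H (188/26=7.23) > D (161/28=5.75) > E (69/35=1.97)
Fill: take B (7 @ 296) → take A (8 @ 116) → take G (23 @ 227) → take C (25 @ 226) → take F (34 @ 271) → take 16/26 of H → 115.69; 113/113 used.
Total value = 1251.69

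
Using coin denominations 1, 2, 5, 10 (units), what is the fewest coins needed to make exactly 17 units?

3

17 = 1×10 + 1×5 + 1×2
Total coins = 1 + 1 + 1 = 3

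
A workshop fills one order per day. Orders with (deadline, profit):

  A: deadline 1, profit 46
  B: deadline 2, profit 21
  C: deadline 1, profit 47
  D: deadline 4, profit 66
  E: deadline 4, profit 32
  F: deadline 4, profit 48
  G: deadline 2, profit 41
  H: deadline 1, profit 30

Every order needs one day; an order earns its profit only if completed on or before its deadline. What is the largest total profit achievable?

202

By profit: D(d4,66), F(d4,48), C(d1,47), A(d1,46), G(d2,41), E(d4,32), H(d1,30), B(d2,21)
D→slot 4; F→slot 3; C→slot 1; A skipped; G→slot 2; E skipped; H skipped; B skipped.
Profit = 47 + 41 + 48 + 66 = 202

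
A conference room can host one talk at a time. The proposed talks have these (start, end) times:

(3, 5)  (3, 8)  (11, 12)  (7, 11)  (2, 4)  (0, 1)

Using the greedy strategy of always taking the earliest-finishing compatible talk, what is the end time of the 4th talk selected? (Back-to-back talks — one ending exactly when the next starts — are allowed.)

Sort by end time and greedily take each interval whose start is ≥ the last chosen end.
Sorted by end: (0,1)  (2,4)  (3,5)  (3,8)  (7,11)  (11,12)
take (0,1); take (2,4); skip (3,5); skip (3,8); take (7,11); take (11,12).
Selected: (0,1) (2,4) (7,11) (11,12)

12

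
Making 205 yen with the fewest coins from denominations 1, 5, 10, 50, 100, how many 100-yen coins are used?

2

Use the largest denomination that fits, subtract, and repeat.
205 − 2×100→5 − 1×5→0
Count of 100: 2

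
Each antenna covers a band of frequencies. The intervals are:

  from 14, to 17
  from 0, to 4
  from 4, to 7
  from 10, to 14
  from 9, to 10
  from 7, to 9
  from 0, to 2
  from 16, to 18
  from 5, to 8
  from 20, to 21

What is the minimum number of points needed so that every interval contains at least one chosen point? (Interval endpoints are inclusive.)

5

By right end: [0,2]  [0,4]  [4,7]  [5,8]  [7,9]  [9,10]  [10,14]  [14,17]  [16,18]  [20,21]
[0,2] uncovered → point at 2; [4,7] uncovered → point at 7; [9,10] uncovered → point at 10; [14,17] uncovered → point at 17; [20,21] uncovered → point at 21.
Points: 2, 7, 10, 17, 21 (5 total).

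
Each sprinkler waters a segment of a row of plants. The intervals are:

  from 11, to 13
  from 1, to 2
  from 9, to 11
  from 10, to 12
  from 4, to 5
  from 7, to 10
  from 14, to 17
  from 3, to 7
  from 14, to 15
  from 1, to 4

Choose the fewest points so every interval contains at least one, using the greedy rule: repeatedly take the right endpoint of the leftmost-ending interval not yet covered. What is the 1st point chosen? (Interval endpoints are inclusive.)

Sort by right endpoint; whenever an interval is uncovered, place a point at its right end.
By right end: [1,2]  [1,4]  [4,5]  [3,7]  [7,10]  [9,11]  [10,12]  [11,13]  [14,15]  [14,17]
[1,2] uncovered → point at 2; [4,5] uncovered → point at 5; [7,10] uncovered → point at 10; [11,13] uncovered → point at 13; [14,15] uncovered → point at 15.
Points: 2, 5, 10, 13, 15 (5 total).

2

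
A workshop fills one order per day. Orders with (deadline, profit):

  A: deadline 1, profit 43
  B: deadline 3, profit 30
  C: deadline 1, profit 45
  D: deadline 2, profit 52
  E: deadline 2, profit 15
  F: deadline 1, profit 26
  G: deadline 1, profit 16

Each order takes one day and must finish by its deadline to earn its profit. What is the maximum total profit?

127

By profit: D(d2,52), C(d1,45), A(d1,43), B(d3,30), F(d1,26), G(d1,16), E(d2,15)
D→slot 2; C→slot 1; A skipped; B→slot 3; F skipped; G skipped; E skipped.
Profit = 45 + 52 + 30 = 127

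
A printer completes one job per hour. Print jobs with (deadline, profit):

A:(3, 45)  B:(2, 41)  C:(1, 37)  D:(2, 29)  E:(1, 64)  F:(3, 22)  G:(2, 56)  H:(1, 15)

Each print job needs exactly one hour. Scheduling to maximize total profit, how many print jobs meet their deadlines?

Sort by profit descending; place each in the latest free slot ≤ its deadline.
By profit: E(d1,64), G(d2,56), A(d3,45), B(d2,41), C(d1,37), D(d2,29), F(d3,22), H(d1,15)
E→slot 1; G→slot 2; A→slot 3; B skipped; C skipped; D skipped; F skipped; H skipped.
3 of 8 scheduled.

3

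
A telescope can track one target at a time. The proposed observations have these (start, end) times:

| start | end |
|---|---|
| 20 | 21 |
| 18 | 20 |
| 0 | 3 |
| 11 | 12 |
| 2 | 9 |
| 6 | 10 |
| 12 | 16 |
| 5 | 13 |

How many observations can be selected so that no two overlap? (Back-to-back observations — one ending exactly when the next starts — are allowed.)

Sorted by end: (0,3)  (2,9)  (6,10)  (11,12)  (5,13)  (12,16)  (18,20)  (20,21)
take (0,3); skip (2,9); take (6,10); take (11,12); take (12,16); take (18,20); take (20,21).
Selected 6 observations.

6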